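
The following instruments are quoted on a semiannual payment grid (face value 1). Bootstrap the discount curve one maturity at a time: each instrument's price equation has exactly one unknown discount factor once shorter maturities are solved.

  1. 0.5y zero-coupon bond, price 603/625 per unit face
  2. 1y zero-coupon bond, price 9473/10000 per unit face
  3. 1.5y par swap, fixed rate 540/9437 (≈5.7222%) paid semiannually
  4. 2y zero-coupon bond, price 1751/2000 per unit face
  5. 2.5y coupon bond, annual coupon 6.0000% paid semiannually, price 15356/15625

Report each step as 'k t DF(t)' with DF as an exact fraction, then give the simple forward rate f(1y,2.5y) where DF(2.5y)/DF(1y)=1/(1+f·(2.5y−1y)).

1 1/2 603/625
2 1 9473/10000
3 3/2 919/1000
4 2 1751/2000
5 5/2 4231/5000
f(1y,2.5y) = ((9473/10000)/(4231/5000) − 1)/(3/2) = 337/4231 ≈ 7.9650%

step 1 [0.5y] zero: DF = P = 603/625 ≈ 0.964800
step 2 [1y] zero: DF = P = 9473/10000 ≈ 0.947300
step 3 [1.5y] swap r/2=270/9437: DF=(1 − 270/9437·(0.964800+0.947300))/(1+270/9437) = 919/1000 ≈ 0.919000
step 4 [2y] zero: DF = P = 1751/2000 ≈ 0.875500
step 5 [2.5y] bond c/2=3/100: DF=(15356/15625 − 3/100·(0.964800+0.947300+0.919000+0.875500))/(1+3/100) = 4231/5000 ≈ 0.846200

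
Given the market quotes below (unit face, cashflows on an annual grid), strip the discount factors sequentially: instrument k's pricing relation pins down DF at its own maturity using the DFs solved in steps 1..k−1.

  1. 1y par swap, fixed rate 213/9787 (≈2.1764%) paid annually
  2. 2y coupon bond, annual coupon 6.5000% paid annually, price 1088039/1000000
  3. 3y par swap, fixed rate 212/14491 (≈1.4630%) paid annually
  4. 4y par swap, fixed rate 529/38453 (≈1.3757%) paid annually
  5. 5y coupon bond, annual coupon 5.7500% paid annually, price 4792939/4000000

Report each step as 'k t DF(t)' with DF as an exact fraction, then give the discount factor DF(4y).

1 1 9787/10000
2 2 9619/10000
3 3 1197/1250
4 4 9471/10000
5 5 231/250
DF(4y) = 9471/10000 ≈ 0.947100

step 1 [1y] swap r/1=213/9787: DF=(1 − 213/9787·(0))/(1+213/9787) = 9787/10000 ≈ 0.978700
step 2 [2y] bond c/1=13/200: DF=(1088039/1000000 − 13/200·(0.978700))/(1+13/200) = 9619/10000 ≈ 0.961900
step 3 [3y] swap r/1=212/14491: DF=(1 − 212/14491·(0.978700+0.961900))/(1+212/14491) = 1197/1250 ≈ 0.957600
step 4 [4y] swap r/1=529/38453: DF=(1 − 529/38453·(0.978700+0.961900+0.957600))/(1+529/38453) = 9471/10000 ≈ 0.947100
step 5 [5y] bond c/1=23/400: DF=(4792939/4000000 − 23/400·(0.978700+0.961900+0.957600+0.947100))/(1+23/400) = 231/250 ≈ 0.924000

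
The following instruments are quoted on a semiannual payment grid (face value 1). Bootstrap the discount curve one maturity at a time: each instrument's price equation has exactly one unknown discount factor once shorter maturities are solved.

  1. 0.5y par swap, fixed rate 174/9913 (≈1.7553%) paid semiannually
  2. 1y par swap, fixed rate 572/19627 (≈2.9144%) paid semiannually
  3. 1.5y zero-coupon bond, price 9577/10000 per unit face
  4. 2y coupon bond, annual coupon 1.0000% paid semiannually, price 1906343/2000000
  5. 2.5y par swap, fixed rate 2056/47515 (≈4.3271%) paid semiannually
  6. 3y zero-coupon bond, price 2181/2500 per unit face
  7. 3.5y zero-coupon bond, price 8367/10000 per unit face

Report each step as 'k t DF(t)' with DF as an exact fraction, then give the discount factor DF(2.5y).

1 1/2 9913/10000
2 1 4857/5000
3 3/2 9577/10000
4 2 9339/10000
5 5/2 2243/2500
6 3 2181/2500
7 7/2 8367/10000
DF(2.5y) = 2243/2500 ≈ 0.897200

step 1 [0.5y] swap r/2=87/9913: DF=(1 − 87/9913·(0))/(1+87/9913) = 9913/10000 ≈ 0.991300
step 2 [1y] swap r/2=286/19627: DF=(1 − 286/19627·(0.991300))/(1+286/19627) = 4857/5000 ≈ 0.971400
step 3 [1.5y] zero: DF = P = 9577/10000 ≈ 0.957700
step 4 [2y] bond c/2=1/200: DF=(1906343/2000000 − 1/200·(0.991300+0.971400+0.957700))/(1+1/200) = 9339/10000 ≈ 0.933900
step 5 [2.5y] swap r/2=1028/47515: DF=(1 − 1028/47515·(0.991300+0.971400+0.957700+0.933900))/(1+1028/47515) = 2243/2500 ≈ 0.897200
step 6 [3y] zero: DF = P = 2181/2500 ≈ 0.872400
step 7 [3.5y] zero: DF = P = 8367/10000 ≈ 0.836700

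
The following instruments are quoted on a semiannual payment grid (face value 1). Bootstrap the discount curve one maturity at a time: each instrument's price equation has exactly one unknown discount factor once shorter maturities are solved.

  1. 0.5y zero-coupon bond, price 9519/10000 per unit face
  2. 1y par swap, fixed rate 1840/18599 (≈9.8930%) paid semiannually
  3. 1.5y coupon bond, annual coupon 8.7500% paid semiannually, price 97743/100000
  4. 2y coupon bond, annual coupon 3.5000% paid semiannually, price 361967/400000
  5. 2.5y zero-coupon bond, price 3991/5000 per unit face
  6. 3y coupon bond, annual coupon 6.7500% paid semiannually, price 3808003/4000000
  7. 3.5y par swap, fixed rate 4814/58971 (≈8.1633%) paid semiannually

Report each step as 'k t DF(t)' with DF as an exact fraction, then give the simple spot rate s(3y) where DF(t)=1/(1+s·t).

step 1 [0.5y] zero: DF = P = 9519/10000 ≈ 0.951900
step 2 [1y] swap r/2=920/18599: DF=(1 − 920/18599·(0.951900))/(1+920/18599) = 227/250 ≈ 0.908000
step 3 [1.5y] bond c/2=7/160: DF=(97743/100000 − 7/160·(0.951900+0.908000))/(1+7/160) = 1717/2000 ≈ 0.858500
step 4 [2y] bond c/2=7/400: DF=(361967/400000 − 7/400·(0.951900+0.908000+0.858500))/(1+7/400) = 4213/5000 ≈ 0.842600
step 5 [2.5y] zero: DF = P = 3991/5000 ≈ 0.798200
step 6 [3y] bond c/2=27/800: DF=(3808003/4000000 − 27/800·(0.951900+0.908000+0.858500+0.842600+0.798200))/(1+27/800) = 3893/5000 ≈ 0.778600
step 7 [3.5y] swap r/2=2407/58971: DF=(1 − 2407/58971·(0.951900+0.908000+0.858500+0.842600+0.798200+0.778600))/(1+2407/58971) = 7593/10000 ≈ 0.759300

1 1/2 9519/10000
2 1 227/250
3 3/2 1717/2000
4 2 4213/5000
5 5/2 3991/5000
6 3 3893/5000
7 7/2 7593/10000
s(3y) = (1/(3893/5000) − 1)/(3) = 369/3893 ≈ 9.4786%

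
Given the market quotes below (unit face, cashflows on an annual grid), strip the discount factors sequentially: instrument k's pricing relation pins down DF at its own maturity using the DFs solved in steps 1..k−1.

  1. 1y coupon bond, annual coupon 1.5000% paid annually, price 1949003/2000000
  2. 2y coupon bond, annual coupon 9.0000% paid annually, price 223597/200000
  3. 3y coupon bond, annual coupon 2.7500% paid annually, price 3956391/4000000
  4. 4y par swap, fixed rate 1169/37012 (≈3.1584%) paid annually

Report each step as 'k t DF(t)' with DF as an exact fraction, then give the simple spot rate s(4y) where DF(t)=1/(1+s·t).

1 1 9601/10000
2 2 1183/1250
3 3 2279/2500
4 4 8831/10000
s(4y) = (1/(8831/10000) − 1)/(4) = 1169/35324 ≈ 3.3094%

step 1 [1y] bond c/1=3/200: DF=(1949003/2000000 − 3/200·(0))/(1+3/200) = 9601/10000 ≈ 0.960100
step 2 [2y] bond c/1=9/100: DF=(223597/200000 − 9/100·(0.960100))/(1+9/100) = 1183/1250 ≈ 0.946400
step 3 [3y] bond c/1=11/400: DF=(3956391/4000000 − 11/400·(0.960100+0.946400))/(1+11/400) = 2279/2500 ≈ 0.911600
step 4 [4y] swap r/1=1169/37012: DF=(1 − 1169/37012·(0.960100+0.946400+0.911600))/(1+1169/37012) = 8831/10000 ≈ 0.883100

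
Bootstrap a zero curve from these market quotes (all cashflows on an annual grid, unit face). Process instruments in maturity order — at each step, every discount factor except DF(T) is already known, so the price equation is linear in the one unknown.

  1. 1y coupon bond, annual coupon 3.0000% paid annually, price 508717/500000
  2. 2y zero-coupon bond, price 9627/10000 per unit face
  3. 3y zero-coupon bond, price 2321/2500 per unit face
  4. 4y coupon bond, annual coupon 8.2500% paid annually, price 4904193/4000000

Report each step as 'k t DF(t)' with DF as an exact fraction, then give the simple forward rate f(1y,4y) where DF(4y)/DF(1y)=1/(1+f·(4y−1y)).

1 1 4939/5000
2 2 9627/10000
3 3 2321/2500
4 4 2283/2500
f(1y,4y) = ((4939/5000)/(2283/2500) − 1)/(3) = 373/13698 ≈ 2.7230%

step 1 [1y] bond c/1=3/100: DF=(508717/500000 − 3/100·(0))/(1+3/100) = 4939/5000 ≈ 0.987800
step 2 [2y] zero: DF = P = 9627/10000 ≈ 0.962700
step 3 [3y] zero: DF = P = 2321/2500 ≈ 0.928400
step 4 [4y] bond c/1=33/400: DF=(4904193/4000000 − 33/400·(0.987800+0.962700+0.928400))/(1+33/400) = 2283/2500 ≈ 0.913200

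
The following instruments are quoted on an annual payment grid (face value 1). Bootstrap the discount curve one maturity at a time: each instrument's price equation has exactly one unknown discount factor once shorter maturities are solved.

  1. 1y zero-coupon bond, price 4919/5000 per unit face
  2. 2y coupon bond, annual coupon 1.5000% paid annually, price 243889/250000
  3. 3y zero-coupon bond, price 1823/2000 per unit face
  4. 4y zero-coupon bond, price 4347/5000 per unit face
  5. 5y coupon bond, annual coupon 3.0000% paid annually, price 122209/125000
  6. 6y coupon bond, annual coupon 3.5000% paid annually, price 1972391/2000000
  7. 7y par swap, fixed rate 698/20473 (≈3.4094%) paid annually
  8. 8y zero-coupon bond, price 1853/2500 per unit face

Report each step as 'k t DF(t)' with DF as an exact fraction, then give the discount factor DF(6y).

step 1 [1y] zero: DF = P = 4919/5000 ≈ 0.983800
step 2 [2y] bond c/1=3/200: DF=(243889/250000 − 3/200·(0.983800))/(1+3/200) = 4733/5000 ≈ 0.946600
step 3 [3y] zero: DF = P = 1823/2000 ≈ 0.911500
step 4 [4y] zero: DF = P = 4347/5000 ≈ 0.869400
step 5 [5y] bond c/1=3/100: DF=(122209/125000 − 3/100·(0.983800+0.946600+0.911500+0.869400))/(1+3/100) = 8411/10000 ≈ 0.841100
step 6 [6y] bond c/1=7/200: DF=(1972391/2000000 − 7/200·(0.983800+0.946600+0.911500+0.869400+0.841100))/(1+7/200) = 7989/10000 ≈ 0.798900
step 7 [7y] swap r/1=698/20473: DF=(1 − 698/20473·(0.983800+0.946600+0.911500+0.869400+0.841100+0.798900))/(1+698/20473) = 3953/5000 ≈ 0.790600
step 8 [8y] zero: DF = P = 1853/2500 ≈ 0.741200

1 1 4919/5000
2 2 4733/5000
3 3 1823/2000
4 4 4347/5000
5 5 8411/10000
6 6 7989/10000
7 7 3953/5000
8 8 1853/2500
DF(6y) = 7989/10000 ≈ 0.798900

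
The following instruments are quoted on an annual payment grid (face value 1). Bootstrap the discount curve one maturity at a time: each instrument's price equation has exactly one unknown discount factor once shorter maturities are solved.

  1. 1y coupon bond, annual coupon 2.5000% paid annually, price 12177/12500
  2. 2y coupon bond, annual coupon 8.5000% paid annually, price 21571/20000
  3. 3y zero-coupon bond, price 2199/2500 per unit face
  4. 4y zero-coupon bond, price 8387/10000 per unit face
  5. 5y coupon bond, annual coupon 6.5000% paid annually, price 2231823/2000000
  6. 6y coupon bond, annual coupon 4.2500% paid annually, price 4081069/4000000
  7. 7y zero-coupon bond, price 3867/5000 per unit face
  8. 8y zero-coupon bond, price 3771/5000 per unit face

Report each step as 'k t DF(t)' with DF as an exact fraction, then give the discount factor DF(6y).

1 1 594/625
2 2 2299/2500
3 3 2199/2500
4 4 8387/10000
5 5 518/625
6 6 3993/5000
7 7 3867/5000
8 8 3771/5000
DF(6y) = 3993/5000 ≈ 0.798600

step 1 [1y] bond c/1=1/40: DF=(12177/12500 − 1/40·(0))/(1+1/40) = 594/625 ≈ 0.950400
step 2 [2y] bond c/1=17/200: DF=(21571/20000 − 17/200·(0.950400))/(1+17/200) = 2299/2500 ≈ 0.919600
step 3 [3y] zero: DF = P = 2199/2500 ≈ 0.879600
step 4 [4y] zero: DF = P = 8387/10000 ≈ 0.838700
step 5 [5y] bond c/1=13/200: DF=(2231823/2000000 − 13/200·(0.950400+0.919600+0.879600+0.838700))/(1+13/200) = 518/625 ≈ 0.828800
step 6 [6y] bond c/1=17/400: DF=(4081069/4000000 − 17/400·(0.950400+0.919600+0.879600+0.838700+0.828800))/(1+17/400) = 3993/5000 ≈ 0.798600
step 7 [7y] zero: DF = P = 3867/5000 ≈ 0.773400
step 8 [8y] zero: DF = P = 3771/5000 ≈ 0.754200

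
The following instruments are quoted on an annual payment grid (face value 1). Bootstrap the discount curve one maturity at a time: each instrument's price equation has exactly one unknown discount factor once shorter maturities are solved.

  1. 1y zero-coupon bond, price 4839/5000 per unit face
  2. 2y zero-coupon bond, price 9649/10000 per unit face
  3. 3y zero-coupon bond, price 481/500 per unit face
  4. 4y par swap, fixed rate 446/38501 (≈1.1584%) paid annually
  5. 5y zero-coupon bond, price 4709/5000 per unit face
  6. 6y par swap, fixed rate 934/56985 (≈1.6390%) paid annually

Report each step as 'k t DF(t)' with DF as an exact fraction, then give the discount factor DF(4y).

step 1 [1y] zero: DF = P = 4839/5000 ≈ 0.967800
step 2 [2y] zero: DF = P = 9649/10000 ≈ 0.964900
step 3 [3y] zero: DF = P = 481/500 ≈ 0.962000
step 4 [4y] swap r/1=446/38501: DF=(1 − 446/38501·(0.967800+0.964900+0.962000))/(1+446/38501) = 4777/5000 ≈ 0.955400
step 5 [5y] zero: DF = P = 4709/5000 ≈ 0.941800
step 6 [6y] swap r/1=934/56985: DF=(1 − 934/56985·(0.967800+0.964900+0.962000+0.955400+0.941800))/(1+934/56985) = 4533/5000 ≈ 0.906600

1 1 4839/5000
2 2 9649/10000
3 3 481/500
4 4 4777/5000
5 5 4709/5000
6 6 4533/5000
DF(4y) = 4777/5000 ≈ 0.955400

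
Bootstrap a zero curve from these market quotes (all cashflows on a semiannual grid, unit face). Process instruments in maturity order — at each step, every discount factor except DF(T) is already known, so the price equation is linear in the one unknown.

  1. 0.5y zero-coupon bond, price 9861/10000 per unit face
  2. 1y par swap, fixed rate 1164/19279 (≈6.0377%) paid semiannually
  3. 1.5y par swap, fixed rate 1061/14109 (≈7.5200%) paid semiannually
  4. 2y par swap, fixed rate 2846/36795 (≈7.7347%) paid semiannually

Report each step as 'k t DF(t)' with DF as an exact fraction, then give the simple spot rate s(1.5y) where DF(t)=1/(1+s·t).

1 1/2 9861/10000
2 1 4709/5000
3 3/2 8939/10000
4 2 8577/10000
s(1.5y) = (1/(8939/10000) − 1)/(3/2) = 2122/26817 ≈ 7.9129%

step 1 [0.5y] zero: DF = P = 9861/10000 ≈ 0.986100
step 2 [1y] swap r/2=582/19279: DF=(1 − 582/19279·(0.986100))/(1+582/19279) = 4709/5000 ≈ 0.941800
step 3 [1.5y] swap r/2=1061/28218: DF=(1 − 1061/28218·(0.986100+0.941800))/(1+1061/28218) = 8939/10000 ≈ 0.893900
step 4 [2y] swap r/2=1423/36795: DF=(1 − 1423/36795·(0.986100+0.941800+0.893900))/(1+1423/36795) = 8577/10000 ≈ 0.857700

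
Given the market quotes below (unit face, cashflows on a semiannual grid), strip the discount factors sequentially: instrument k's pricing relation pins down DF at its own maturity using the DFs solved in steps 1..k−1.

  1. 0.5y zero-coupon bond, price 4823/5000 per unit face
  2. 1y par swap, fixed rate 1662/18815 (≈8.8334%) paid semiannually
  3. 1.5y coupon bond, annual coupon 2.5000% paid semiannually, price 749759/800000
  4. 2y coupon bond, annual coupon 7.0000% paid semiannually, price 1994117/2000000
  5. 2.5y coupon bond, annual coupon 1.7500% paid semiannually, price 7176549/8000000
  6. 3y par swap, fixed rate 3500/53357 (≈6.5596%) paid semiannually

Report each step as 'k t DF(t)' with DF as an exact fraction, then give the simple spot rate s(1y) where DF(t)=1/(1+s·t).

step 1 [0.5y] zero: DF = P = 4823/5000 ≈ 0.964600
step 2 [1y] swap r/2=831/18815: DF=(1 − 831/18815·(0.964600))/(1+831/18815) = 9169/10000 ≈ 0.916900
step 3 [1.5y] bond c/2=1/80: DF=(749759/800000 − 1/80·(0.964600+0.916900))/(1+1/80) = 564/625 ≈ 0.902400
step 4 [2y] bond c/2=7/200: DF=(1994117/2000000 − 7/200·(0.964600+0.916900+0.902400))/(1+7/200) = 2173/2500 ≈ 0.869200
step 5 [2.5y] bond c/2=7/800: DF=(7176549/8000000 − 7/800·(0.964600+0.916900+0.902400+0.869200))/(1+7/800) = 536/625 ≈ 0.857600
step 6 [3y] swap r/2=1750/53357: DF=(1 − 1750/53357·(0.964600+0.916900+0.902400+0.869200+0.857600))/(1+1750/53357) = 33/40 ≈ 0.825000

1 1/2 4823/5000
2 1 9169/10000
3 3/2 564/625
4 2 2173/2500
5 5/2 536/625
6 3 33/40
s(1y) = (1/(9169/10000) − 1)/(1) = 831/9169 ≈ 9.0631%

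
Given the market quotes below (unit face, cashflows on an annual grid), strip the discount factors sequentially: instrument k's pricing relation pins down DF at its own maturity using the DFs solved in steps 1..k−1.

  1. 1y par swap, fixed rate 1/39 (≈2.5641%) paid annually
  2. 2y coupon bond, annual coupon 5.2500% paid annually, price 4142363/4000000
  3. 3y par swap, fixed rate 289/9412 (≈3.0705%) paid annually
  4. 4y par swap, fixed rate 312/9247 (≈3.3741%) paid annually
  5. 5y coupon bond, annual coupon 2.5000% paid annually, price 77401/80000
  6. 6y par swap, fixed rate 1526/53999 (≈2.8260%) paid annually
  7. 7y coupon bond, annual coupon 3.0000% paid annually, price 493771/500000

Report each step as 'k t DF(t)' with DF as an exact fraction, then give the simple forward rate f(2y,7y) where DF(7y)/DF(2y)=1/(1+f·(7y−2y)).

step 1 [1y] swap r/1=1/39: DF=(1 − 1/39·(0))/(1+1/39) = 39/40 ≈ 0.975000
step 2 [2y] bond c/1=21/400: DF=(4142363/4000000 − 21/400·(0.975000))/(1+21/400) = 9353/10000 ≈ 0.935300
step 3 [3y] swap r/1=289/9412: DF=(1 − 289/9412·(0.975000+0.935300))/(1+289/9412) = 9133/10000 ≈ 0.913300
step 4 [4y] swap r/1=312/9247: DF=(1 − 312/9247·(0.975000+0.935300+0.913300))/(1+312/9247) = 547/625 ≈ 0.875200
step 5 [5y] bond c/1=1/40: DF=(77401/80000 − 1/40·(0.975000+0.935300+0.913300+0.875200))/(1+1/40) = 8537/10000 ≈ 0.853700
step 6 [6y] swap r/1=1526/53999: DF=(1 − 1526/53999·(0.975000+0.935300+0.913300+0.875200+0.853700))/(1+1526/53999) = 4237/5000 ≈ 0.847400
step 7 [7y] bond c/1=3/100: DF=(493771/500000 − 3/100·(0.975000+0.935300+0.913300+0.875200+0.853700+0.847400))/(1+3/100) = 1603/2000 ≈ 0.801500

1 1 39/40
2 2 9353/10000
3 3 9133/10000
4 4 547/625
5 5 8537/10000
6 6 4237/5000
7 7 1603/2000
f(2y,7y) = ((9353/10000)/(1603/2000) − 1)/(5) = 1338/40075 ≈ 3.3387%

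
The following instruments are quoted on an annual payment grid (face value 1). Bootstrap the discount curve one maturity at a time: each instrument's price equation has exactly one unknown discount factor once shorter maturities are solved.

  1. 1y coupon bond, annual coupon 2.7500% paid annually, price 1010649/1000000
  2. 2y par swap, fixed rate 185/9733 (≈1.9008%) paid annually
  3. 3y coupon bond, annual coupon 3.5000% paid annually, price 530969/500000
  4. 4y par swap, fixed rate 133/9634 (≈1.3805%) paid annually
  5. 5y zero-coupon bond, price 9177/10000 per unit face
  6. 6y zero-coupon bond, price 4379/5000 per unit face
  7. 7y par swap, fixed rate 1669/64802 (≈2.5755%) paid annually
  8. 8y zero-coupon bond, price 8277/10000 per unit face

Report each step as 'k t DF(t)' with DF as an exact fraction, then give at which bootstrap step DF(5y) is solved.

step 1 [1y] bond c/1=11/400: DF=(1010649/1000000 − 11/400·(0))/(1+11/400) = 2459/2500 ≈ 0.983600
step 2 [2y] swap r/1=185/9733: DF=(1 − 185/9733·(0.983600))/(1+185/9733) = 963/1000 ≈ 0.963000
step 3 [3y] bond c/1=7/200: DF=(530969/500000 − 7/200·(0.983600+0.963000))/(1+7/200) = 4801/5000 ≈ 0.960200
step 4 [4y] swap r/1=133/9634: DF=(1 − 133/9634·(0.983600+0.963000+0.960200))/(1+133/9634) = 2367/2500 ≈ 0.946800
step 5 [5y] zero: DF = P = 9177/10000 ≈ 0.917700
step 6 [6y] zero: DF = P = 4379/5000 ≈ 0.875800
step 7 [7y] swap r/1=1669/64802: DF=(1 − 1669/64802·(0.983600+0.963000+0.960200+0.946800+0.917700+0.875800))/(1+1669/64802) = 8331/10000 ≈ 0.833100
step 8 [8y] zero: DF = P = 8277/10000 ≈ 0.827700

1 1 2459/2500
2 2 963/1000
3 3 4801/5000
4 4 2367/2500
5 5 9177/10000
6 6 4379/5000
7 7 8331/10000
8 8 8277/10000
DF(5y) is solved at step 5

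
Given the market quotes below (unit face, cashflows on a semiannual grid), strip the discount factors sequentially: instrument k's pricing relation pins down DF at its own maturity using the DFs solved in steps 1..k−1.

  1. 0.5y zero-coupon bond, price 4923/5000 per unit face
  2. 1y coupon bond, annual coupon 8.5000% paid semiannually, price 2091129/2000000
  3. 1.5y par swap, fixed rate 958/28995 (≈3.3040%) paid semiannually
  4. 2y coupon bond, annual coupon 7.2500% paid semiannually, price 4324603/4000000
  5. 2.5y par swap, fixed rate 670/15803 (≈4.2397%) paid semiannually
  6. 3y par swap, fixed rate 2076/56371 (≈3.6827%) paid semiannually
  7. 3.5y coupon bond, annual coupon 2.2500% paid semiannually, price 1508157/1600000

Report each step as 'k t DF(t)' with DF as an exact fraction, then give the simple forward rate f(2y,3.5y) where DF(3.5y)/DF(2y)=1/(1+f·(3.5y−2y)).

1 1/2 4923/5000
2 1 2407/2500
3 3/2 9521/10000
4 2 9419/10000
5 5/2 1799/2000
6 3 4481/5000
7 7/2 4347/5000
f(2y,3.5y) = ((9419/10000)/(4347/5000) − 1)/(3/2) = 725/13041 ≈ 5.5594%

step 1 [0.5y] zero: DF = P = 4923/5000 ≈ 0.984600
step 2 [1y] bond c/2=17/400: DF=(2091129/2000000 − 17/400·(0.984600))/(1+17/400) = 2407/2500 ≈ 0.962800
step 3 [1.5y] swap r/2=479/28995: DF=(1 − 479/28995·(0.984600+0.962800))/(1+479/28995) = 9521/10000 ≈ 0.952100
step 4 [2y] bond c/2=29/800: DF=(4324603/4000000 − 29/800·(0.984600+0.962800+0.952100))/(1+29/800) = 9419/10000 ≈ 0.941900
step 5 [2.5y] swap r/2=335/15803: DF=(1 − 335/15803·(0.984600+0.962800+0.952100+0.941900))/(1+335/15803) = 1799/2000 ≈ 0.899500
step 6 [3y] swap r/2=1038/56371: DF=(1 − 1038/56371·(0.984600+0.962800+0.952100+0.941900+0.899500))/(1+1038/56371) = 4481/5000 ≈ 0.896200
step 7 [3.5y] bond c/2=9/800: DF=(1508157/1600000 − 9/800·(0.984600+0.962800+0.952100+0.941900+0.899500+0.896200))/(1+9/800) = 4347/5000 ≈ 0.869400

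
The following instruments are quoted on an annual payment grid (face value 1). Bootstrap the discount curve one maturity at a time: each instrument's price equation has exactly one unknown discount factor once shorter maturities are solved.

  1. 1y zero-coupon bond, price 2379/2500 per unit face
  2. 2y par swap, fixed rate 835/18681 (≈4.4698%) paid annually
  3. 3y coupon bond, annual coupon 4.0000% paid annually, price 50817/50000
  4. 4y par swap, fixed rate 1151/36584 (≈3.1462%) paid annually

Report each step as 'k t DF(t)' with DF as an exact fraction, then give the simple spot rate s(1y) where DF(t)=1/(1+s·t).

1 1 2379/2500
2 2 1833/2000
3 3 4527/5000
4 4 8849/10000
s(1y) = (1/(2379/2500) − 1)/(1) = 121/2379 ≈ 5.0862%

step 1 [1y] zero: DF = P = 2379/2500 ≈ 0.951600
step 2 [2y] swap r/1=835/18681: DF=(1 − 835/18681·(0.951600))/(1+835/18681) = 1833/2000 ≈ 0.916500
step 3 [3y] bond c/1=1/25: DF=(50817/50000 − 1/25·(0.951600+0.916500))/(1+1/25) = 4527/5000 ≈ 0.905400
step 4 [4y] swap r/1=1151/36584: DF=(1 − 1151/36584·(0.951600+0.916500+0.905400))/(1+1151/36584) = 8849/10000 ≈ 0.884900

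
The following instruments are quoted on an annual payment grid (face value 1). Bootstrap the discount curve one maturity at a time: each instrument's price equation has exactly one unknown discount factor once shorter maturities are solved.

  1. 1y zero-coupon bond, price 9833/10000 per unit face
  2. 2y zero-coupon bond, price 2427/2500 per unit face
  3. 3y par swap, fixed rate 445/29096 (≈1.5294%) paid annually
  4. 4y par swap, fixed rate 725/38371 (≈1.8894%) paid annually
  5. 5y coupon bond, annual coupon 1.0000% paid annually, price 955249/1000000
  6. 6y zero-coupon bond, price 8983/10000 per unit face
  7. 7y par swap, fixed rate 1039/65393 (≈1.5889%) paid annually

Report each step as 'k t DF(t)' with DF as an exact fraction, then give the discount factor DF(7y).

step 1 [1y] zero: DF = P = 9833/10000 ≈ 0.983300
step 2 [2y] zero: DF = P = 2427/2500 ≈ 0.970800
step 3 [3y] swap r/1=445/29096: DF=(1 − 445/29096·(0.983300+0.970800))/(1+445/29096) = 1911/2000 ≈ 0.955500
step 4 [4y] swap r/1=725/38371: DF=(1 − 725/38371·(0.983300+0.970800+0.955500))/(1+725/38371) = 371/400 ≈ 0.927500
step 5 [5y] bond c/1=1/100: DF=(955249/1000000 − 1/100·(0.983300+0.970800+0.955500+0.927500))/(1+1/100) = 4539/5000 ≈ 0.907800
step 6 [6y] zero: DF = P = 8983/10000 ≈ 0.898300
step 7 [7y] swap r/1=1039/65393: DF=(1 − 1039/65393·(0.983300+0.970800+0.955500+0.927500+0.907800+0.898300))/(1+1039/65393) = 8961/10000 ≈ 0.896100

1 1 9833/10000
2 2 2427/2500
3 3 1911/2000
4 4 371/400
5 5 4539/5000
6 6 8983/10000
7 7 8961/10000
DF(7y) = 8961/10000 ≈ 0.896100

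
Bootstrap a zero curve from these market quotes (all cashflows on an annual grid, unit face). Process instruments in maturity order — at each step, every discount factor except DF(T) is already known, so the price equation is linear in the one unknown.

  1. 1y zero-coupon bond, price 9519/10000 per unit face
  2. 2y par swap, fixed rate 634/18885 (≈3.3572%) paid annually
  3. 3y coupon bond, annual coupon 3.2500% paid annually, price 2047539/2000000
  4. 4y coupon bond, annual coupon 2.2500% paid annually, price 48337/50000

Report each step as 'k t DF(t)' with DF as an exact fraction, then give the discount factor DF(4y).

1 1 9519/10000
2 2 4683/5000
3 3 9321/10000
4 4 4417/5000
DF(4y) = 4417/5000 ≈ 0.883400

step 1 [1y] zero: DF = P = 9519/10000 ≈ 0.951900
step 2 [2y] swap r/1=634/18885: DF=(1 − 634/18885·(0.951900))/(1+634/18885) = 4683/5000 ≈ 0.936600
step 3 [3y] bond c/1=13/400: DF=(2047539/2000000 − 13/400·(0.951900+0.936600))/(1+13/400) = 9321/10000 ≈ 0.932100
step 4 [4y] bond c/1=9/400: DF=(48337/50000 − 9/400·(0.951900+0.936600+0.932100))/(1+9/400) = 4417/5000 ≈ 0.883400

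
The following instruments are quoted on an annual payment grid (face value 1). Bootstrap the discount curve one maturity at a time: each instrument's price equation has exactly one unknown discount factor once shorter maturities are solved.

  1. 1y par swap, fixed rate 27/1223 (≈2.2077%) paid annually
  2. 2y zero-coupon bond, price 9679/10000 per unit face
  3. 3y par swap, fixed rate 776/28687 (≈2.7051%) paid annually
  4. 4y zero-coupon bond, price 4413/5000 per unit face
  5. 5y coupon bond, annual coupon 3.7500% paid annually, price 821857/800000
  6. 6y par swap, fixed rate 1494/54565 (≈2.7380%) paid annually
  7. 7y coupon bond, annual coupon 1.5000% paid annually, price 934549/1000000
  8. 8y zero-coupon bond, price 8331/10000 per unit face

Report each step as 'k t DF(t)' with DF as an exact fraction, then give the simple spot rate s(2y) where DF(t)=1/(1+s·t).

1 1 1223/1250
2 2 9679/10000
3 3 1153/1250
4 4 4413/5000
5 5 4273/5000
6 6 4253/5000
7 7 8401/10000
8 8 8331/10000
s(2y) = (1/(9679/10000) − 1)/(2) = 321/19358 ≈ 1.6582%

step 1 [1y] swap r/1=27/1223: DF=(1 − 27/1223·(0))/(1+27/1223) = 1223/1250 ≈ 0.978400
step 2 [2y] zero: DF = P = 9679/10000 ≈ 0.967900
step 3 [3y] swap r/1=776/28687: DF=(1 − 776/28687·(0.978400+0.967900))/(1+776/28687) = 1153/1250 ≈ 0.922400
step 4 [4y] zero: DF = P = 4413/5000 ≈ 0.882600
step 5 [5y] bond c/1=3/80: DF=(821857/800000 − 3/80·(0.978400+0.967900+0.922400+0.882600))/(1+3/80) = 4273/5000 ≈ 0.854600
step 6 [6y] swap r/1=1494/54565: DF=(1 − 1494/54565·(0.978400+0.967900+0.922400+0.882600+0.854600))/(1+1494/54565) = 4253/5000 ≈ 0.850600
step 7 [7y] bond c/1=3/200: DF=(934549/1000000 − 3/200·(0.978400+0.967900+0.922400+0.882600+0.854600+0.850600))/(1+3/200) = 8401/10000 ≈ 0.840100
step 8 [8y] zero: DF = P = 8331/10000 ≈ 0.833100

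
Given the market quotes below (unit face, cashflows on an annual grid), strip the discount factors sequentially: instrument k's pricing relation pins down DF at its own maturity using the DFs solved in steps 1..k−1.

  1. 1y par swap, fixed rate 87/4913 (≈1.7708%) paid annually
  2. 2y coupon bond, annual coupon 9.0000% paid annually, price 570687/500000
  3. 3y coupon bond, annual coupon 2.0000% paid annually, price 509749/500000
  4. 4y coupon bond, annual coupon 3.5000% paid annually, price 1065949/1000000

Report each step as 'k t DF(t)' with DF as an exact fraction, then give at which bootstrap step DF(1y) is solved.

step 1 [1y] swap r/1=87/4913: DF=(1 − 87/4913·(0))/(1+87/4913) = 4913/5000 ≈ 0.982600
step 2 [2y] bond c/1=9/100: DF=(570687/500000 − 9/100·(0.982600))/(1+9/100) = 483/500 ≈ 0.966000
step 3 [3y] bond c/1=1/50: DF=(509749/500000 − 1/50·(0.982600+0.966000))/(1+1/50) = 9613/10000 ≈ 0.961300
step 4 [4y] bond c/1=7/200: DF=(1065949/1000000 − 7/200·(0.982600+0.966000+0.961300))/(1+7/200) = 1863/2000 ≈ 0.931500

1 1 4913/5000
2 2 483/500
3 3 9613/10000
4 4 1863/2000
DF(1y) is solved at step 1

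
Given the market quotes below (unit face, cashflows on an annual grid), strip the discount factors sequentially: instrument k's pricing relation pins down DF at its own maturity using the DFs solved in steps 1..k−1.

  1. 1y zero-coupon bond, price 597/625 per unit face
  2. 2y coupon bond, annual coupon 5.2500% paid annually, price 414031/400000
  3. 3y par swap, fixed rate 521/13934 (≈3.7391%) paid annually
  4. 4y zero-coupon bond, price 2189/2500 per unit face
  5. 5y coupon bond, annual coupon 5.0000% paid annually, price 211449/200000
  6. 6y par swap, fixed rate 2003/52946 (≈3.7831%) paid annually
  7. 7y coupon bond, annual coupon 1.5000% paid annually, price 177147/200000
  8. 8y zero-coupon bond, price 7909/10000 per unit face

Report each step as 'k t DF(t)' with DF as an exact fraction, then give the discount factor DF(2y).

step 1 [1y] zero: DF = P = 597/625 ≈ 0.955200
step 2 [2y] bond c/1=21/400: DF=(414031/400000 − 21/400·(0.955200))/(1+21/400) = 4679/5000 ≈ 0.935800
step 3 [3y] swap r/1=521/13934: DF=(1 − 521/13934·(0.955200+0.935800))/(1+521/13934) = 4479/5000 ≈ 0.895800
step 4 [4y] zero: DF = P = 2189/2500 ≈ 0.875600
step 5 [5y] bond c/1=1/20: DF=(211449/200000 − 1/20·(0.955200+0.935800+0.895800+0.875600))/(1+1/20) = 333/400 ≈ 0.832500
step 6 [6y] swap r/1=2003/52946: DF=(1 − 2003/52946·(0.955200+0.935800+0.895800+0.875600+0.832500))/(1+2003/52946) = 7997/10000 ≈ 0.799700
step 7 [7y] bond c/1=3/200: DF=(177147/200000 − 3/200·(0.955200+0.935800+0.895800+0.875600+0.832500+0.799700))/(1+3/200) = 993/1250 ≈ 0.794400
step 8 [8y] zero: DF = P = 7909/10000 ≈ 0.790900

1 1 597/625
2 2 4679/5000
3 3 4479/5000
4 4 2189/2500
5 5 333/400
6 6 7997/10000
7 7 993/1250
8 8 7909/10000
DF(2y) = 4679/5000 ≈ 0.935800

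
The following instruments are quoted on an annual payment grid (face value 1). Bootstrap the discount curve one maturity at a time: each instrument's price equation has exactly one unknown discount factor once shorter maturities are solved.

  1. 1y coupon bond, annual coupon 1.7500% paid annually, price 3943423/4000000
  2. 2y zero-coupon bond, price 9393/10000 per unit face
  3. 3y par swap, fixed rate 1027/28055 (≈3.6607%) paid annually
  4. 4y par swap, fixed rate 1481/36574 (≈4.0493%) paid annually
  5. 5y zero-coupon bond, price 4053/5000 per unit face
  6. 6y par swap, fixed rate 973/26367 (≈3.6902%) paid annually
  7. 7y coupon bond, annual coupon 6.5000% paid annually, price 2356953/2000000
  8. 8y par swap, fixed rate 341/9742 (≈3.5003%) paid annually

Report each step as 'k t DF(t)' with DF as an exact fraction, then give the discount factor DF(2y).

1 1 9689/10000
2 2 9393/10000
3 3 8973/10000
4 4 8519/10000
5 5 4053/5000
6 6 4027/5000
7 7 7847/10000
8 8 7613/10000
DF(2y) = 9393/10000 ≈ 0.939300

step 1 [1y] bond c/1=7/400: DF=(3943423/4000000 − 7/400·(0))/(1+7/400) = 9689/10000 ≈ 0.968900
step 2 [2y] zero: DF = P = 9393/10000 ≈ 0.939300
step 3 [3y] swap r/1=1027/28055: DF=(1 − 1027/28055·(0.968900+0.939300))/(1+1027/28055) = 8973/10000 ≈ 0.897300
step 4 [4y] swap r/1=1481/36574: DF=(1 − 1481/36574·(0.968900+0.939300+0.897300))/(1+1481/36574) = 8519/10000 ≈ 0.851900
step 5 [5y] zero: DF = P = 4053/5000 ≈ 0.810600
step 6 [6y] swap r/1=973/26367: DF=(1 − 973/26367·(0.968900+0.939300+0.897300+0.851900+0.810600))/(1+973/26367) = 4027/5000 ≈ 0.805400
step 7 [7y] bond c/1=13/200: DF=(2356953/2000000 − 13/200·(0.968900+0.939300+0.897300+0.851900+0.810600+0.805400))/(1+13/200) = 7847/10000 ≈ 0.784700
step 8 [8y] swap r/1=341/9742: DF=(1 − 341/9742·(0.968900+0.939300+0.897300+0.851900+0.810600+0.805400+0.784700))/(1+341/9742) = 7613/10000 ≈ 0.761300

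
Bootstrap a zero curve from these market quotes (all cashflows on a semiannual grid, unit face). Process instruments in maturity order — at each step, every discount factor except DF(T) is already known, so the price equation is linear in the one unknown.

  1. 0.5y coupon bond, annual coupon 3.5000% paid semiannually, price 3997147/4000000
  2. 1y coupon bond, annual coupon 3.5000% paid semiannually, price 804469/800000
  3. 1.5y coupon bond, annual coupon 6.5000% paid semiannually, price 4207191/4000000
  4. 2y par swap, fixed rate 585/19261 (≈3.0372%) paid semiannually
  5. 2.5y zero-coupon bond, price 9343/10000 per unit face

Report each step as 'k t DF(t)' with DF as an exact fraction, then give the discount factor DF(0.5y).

1 1/2 9821/10000
2 1 4857/5000
3 3/2 2393/2500
4 2 1883/2000
5 5/2 9343/10000
DF(0.5y) = 9821/10000 ≈ 0.982100

step 1 [0.5y] bond c/2=7/400: DF=(3997147/4000000 − 7/400·(0))/(1+7/400) = 9821/10000 ≈ 0.982100
step 2 [1y] bond c/2=7/400: DF=(804469/800000 − 7/400·(0.982100))/(1+7/400) = 4857/5000 ≈ 0.971400
step 3 [1.5y] bond c/2=13/400: DF=(4207191/4000000 − 13/400·(0.982100+0.971400))/(1+13/400) = 2393/2500 ≈ 0.957200
step 4 [2y] swap r/2=585/38522: DF=(1 − 585/38522·(0.982100+0.971400+0.957200))/(1+585/38522) = 1883/2000 ≈ 0.941500
step 5 [2.5y] zero: DF = P = 9343/10000 ≈ 0.934300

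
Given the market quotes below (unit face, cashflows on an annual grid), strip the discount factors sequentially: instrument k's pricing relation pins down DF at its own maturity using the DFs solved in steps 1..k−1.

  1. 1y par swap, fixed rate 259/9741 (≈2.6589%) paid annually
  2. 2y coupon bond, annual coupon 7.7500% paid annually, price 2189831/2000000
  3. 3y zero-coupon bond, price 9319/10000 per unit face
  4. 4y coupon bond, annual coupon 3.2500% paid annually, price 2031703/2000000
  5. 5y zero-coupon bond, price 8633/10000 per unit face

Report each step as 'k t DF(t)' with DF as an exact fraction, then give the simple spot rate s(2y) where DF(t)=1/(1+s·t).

step 1 [1y] swap r/1=259/9741: DF=(1 − 259/9741·(0))/(1+259/9741) = 9741/10000 ≈ 0.974100
step 2 [2y] bond c/1=31/400: DF=(2189831/2000000 − 31/400·(0.974100))/(1+31/400) = 9461/10000 ≈ 0.946100
step 3 [3y] zero: DF = P = 9319/10000 ≈ 0.931900
step 4 [4y] bond c/1=13/400: DF=(2031703/2000000 − 13/400·(0.974100+0.946100+0.931900))/(1+13/400) = 8941/10000 ≈ 0.894100
step 5 [5y] zero: DF = P = 8633/10000 ≈ 0.863300

1 1 9741/10000
2 2 9461/10000
3 3 9319/10000
4 4 8941/10000
5 5 8633/10000
s(2y) = (1/(9461/10000) − 1)/(2) = 539/18922 ≈ 2.8485%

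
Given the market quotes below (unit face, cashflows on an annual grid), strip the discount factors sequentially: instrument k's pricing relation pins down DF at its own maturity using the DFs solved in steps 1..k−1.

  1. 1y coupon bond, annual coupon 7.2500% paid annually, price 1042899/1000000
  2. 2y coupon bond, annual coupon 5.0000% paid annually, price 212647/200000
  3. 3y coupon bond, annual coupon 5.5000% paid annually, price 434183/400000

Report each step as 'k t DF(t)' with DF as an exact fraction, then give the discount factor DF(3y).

step 1 [1y] bond c/1=29/400: DF=(1042899/1000000 − 29/400·(0))/(1+29/400) = 2431/2500 ≈ 0.972400
step 2 [2y] bond c/1=1/20: DF=(212647/200000 − 1/20·(0.972400))/(1+1/20) = 9663/10000 ≈ 0.966300
step 3 [3y] bond c/1=11/200: DF=(434183/400000 − 11/200·(0.972400+0.966300))/(1+11/200) = 4639/5000 ≈ 0.927800

1 1 2431/2500
2 2 9663/10000
3 3 4639/5000
DF(3y) = 4639/5000 ≈ 0.927800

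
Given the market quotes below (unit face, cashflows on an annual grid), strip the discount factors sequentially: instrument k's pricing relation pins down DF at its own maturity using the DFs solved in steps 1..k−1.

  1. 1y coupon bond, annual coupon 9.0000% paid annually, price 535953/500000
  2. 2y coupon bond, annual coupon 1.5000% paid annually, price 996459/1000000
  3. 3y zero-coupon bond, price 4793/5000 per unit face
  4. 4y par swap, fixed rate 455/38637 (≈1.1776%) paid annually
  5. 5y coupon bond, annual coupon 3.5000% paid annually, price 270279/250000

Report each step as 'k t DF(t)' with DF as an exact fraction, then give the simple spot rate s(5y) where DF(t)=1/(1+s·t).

1 1 4917/5000
2 2 1209/1250
3 3 4793/5000
4 4 1909/2000
5 5 9139/10000
s(5y) = (1/(9139/10000) − 1)/(5) = 861/45695 ≈ 1.8842%

step 1 [1y] bond c/1=9/100: DF=(535953/500000 − 9/100·(0))/(1+9/100) = 4917/5000 ≈ 0.983400
step 2 [2y] bond c/1=3/200: DF=(996459/1000000 − 3/200·(0.983400))/(1+3/200) = 1209/1250 ≈ 0.967200
step 3 [3y] zero: DF = P = 4793/5000 ≈ 0.958600
step 4 [4y] swap r/1=455/38637: DF=(1 − 455/38637·(0.983400+0.967200+0.958600))/(1+455/38637) = 1909/2000 ≈ 0.954500
step 5 [5y] bond c/1=7/200: DF=(270279/250000 − 7/200·(0.983400+0.967200+0.958600+0.954500))/(1+7/200) = 9139/10000 ≈ 0.913900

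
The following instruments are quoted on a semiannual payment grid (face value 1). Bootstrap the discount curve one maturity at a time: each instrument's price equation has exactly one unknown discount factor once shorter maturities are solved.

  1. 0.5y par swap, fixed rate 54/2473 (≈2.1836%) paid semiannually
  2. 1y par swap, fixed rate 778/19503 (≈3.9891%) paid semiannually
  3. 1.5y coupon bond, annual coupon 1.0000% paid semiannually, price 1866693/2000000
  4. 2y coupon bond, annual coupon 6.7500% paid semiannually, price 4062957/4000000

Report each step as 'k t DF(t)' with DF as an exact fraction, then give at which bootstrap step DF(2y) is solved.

1 1/2 2473/2500
2 1 9611/10000
3 3/2 919/1000
4 2 8889/10000
DF(2y) is solved at step 4

step 1 [0.5y] swap r/2=27/2473: DF=(1 − 27/2473·(0))/(1+27/2473) = 2473/2500 ≈ 0.989200
step 2 [1y] swap r/2=389/19503: DF=(1 − 389/19503·(0.989200))/(1+389/19503) = 9611/10000 ≈ 0.961100
step 3 [1.5y] bond c/2=1/200: DF=(1866693/2000000 − 1/200·(0.989200+0.961100))/(1+1/200) = 919/1000 ≈ 0.919000
step 4 [2y] bond c/2=27/800: DF=(4062957/4000000 − 27/800·(0.989200+0.961100+0.919000))/(1+27/800) = 8889/10000 ≈ 0.888900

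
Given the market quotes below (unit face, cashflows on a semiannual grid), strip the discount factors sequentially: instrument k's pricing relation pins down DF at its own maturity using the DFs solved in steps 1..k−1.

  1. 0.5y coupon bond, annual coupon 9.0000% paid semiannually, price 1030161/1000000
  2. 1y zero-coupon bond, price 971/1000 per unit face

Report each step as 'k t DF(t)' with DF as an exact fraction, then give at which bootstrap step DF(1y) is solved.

1 1/2 4929/5000
2 1 971/1000
DF(1y) is solved at step 2

step 1 [0.5y] bond c/2=9/200: DF=(1030161/1000000 − 9/200·(0))/(1+9/200) = 4929/5000 ≈ 0.985800
step 2 [1y] zero: DF = P = 971/1000 ≈ 0.971000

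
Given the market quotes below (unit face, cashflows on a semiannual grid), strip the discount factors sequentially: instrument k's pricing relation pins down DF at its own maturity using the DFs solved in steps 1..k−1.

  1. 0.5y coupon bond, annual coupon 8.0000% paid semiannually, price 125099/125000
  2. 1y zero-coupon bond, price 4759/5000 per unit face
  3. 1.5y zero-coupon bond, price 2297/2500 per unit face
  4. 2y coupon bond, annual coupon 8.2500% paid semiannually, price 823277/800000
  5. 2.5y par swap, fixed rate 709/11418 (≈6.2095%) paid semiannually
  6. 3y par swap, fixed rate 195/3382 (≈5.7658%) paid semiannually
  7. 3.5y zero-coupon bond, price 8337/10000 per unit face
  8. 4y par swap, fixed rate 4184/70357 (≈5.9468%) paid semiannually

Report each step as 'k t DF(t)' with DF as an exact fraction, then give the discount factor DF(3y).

step 1 [0.5y] bond c/2=1/25: DF=(125099/125000 − 1/25·(0))/(1+1/25) = 9623/10000 ≈ 0.962300
step 2 [1y] zero: DF = P = 4759/5000 ≈ 0.951800
step 3 [1.5y] zero: DF = P = 2297/2500 ≈ 0.918800
step 4 [2y] bond c/2=33/800: DF=(823277/800000 − 33/800·(0.962300+0.951800+0.918800))/(1+33/800) = 8761/10000 ≈ 0.876100
step 5 [2.5y] swap r/2=709/22836: DF=(1 − 709/22836·(0.962300+0.951800+0.918800+0.876100))/(1+709/22836) = 4291/5000 ≈ 0.858200
step 6 [3y] swap r/2=195/6764: DF=(1 − 195/6764·(0.962300+0.951800+0.918800+0.876100+0.858200))/(1+195/6764) = 211/250 ≈ 0.844000
step 7 [3.5y] zero: DF = P = 8337/10000 ≈ 0.833700
step 8 [4y] swap r/2=2092/70357: DF=(1 − 2092/70357·(0.962300+0.951800+0.918800+0.876100+0.858200+0.844000+0.833700))/(1+2092/70357) = 1977/2500 ≈ 0.790800

1 1/2 9623/10000
2 1 4759/5000
3 3/2 2297/2500
4 2 8761/10000
5 5/2 4291/5000
6 3 211/250
7 7/2 8337/10000
8 4 1977/2500
DF(3y) = 211/250 ≈ 0.844000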